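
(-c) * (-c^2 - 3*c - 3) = c^3 + 3*c^2 + 3*c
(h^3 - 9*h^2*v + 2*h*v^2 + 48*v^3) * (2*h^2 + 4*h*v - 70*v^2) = 2*h^5 - 14*h^4*v - 102*h^3*v^2 + 734*h^2*v^3 + 52*h*v^4 - 3360*v^5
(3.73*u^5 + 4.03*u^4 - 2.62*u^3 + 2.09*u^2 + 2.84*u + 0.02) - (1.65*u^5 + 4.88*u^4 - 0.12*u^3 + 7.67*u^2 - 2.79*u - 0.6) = 2.08*u^5 - 0.85*u^4 - 2.5*u^3 - 5.58*u^2 + 5.63*u + 0.62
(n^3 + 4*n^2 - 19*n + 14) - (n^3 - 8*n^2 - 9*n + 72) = 12*n^2 - 10*n - 58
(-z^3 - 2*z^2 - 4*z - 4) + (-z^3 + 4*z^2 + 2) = -2*z^3 + 2*z^2 - 4*z - 2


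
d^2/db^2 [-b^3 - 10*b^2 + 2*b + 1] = -6*b - 20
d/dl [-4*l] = -4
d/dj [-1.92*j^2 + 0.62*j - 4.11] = 0.62 - 3.84*j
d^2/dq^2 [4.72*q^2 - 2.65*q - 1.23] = 9.44000000000000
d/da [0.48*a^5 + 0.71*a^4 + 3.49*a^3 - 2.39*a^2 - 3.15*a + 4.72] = 2.4*a^4 + 2.84*a^3 + 10.47*a^2 - 4.78*a - 3.15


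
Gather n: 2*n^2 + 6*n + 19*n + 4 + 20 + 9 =2*n^2 + 25*n + 33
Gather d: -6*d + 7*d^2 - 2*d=7*d^2 - 8*d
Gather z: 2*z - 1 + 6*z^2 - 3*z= 6*z^2 - z - 1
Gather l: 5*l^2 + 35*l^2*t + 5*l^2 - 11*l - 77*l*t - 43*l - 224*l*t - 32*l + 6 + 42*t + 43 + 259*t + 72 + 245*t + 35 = l^2*(35*t + 10) + l*(-301*t - 86) + 546*t + 156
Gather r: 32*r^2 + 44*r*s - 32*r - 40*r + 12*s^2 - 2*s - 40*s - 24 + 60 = 32*r^2 + r*(44*s - 72) + 12*s^2 - 42*s + 36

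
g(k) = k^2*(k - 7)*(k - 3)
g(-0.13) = 0.38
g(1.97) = 20.11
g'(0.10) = 3.90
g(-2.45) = 309.14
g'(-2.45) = -341.80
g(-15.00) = 89100.00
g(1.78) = 20.18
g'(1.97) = -3.11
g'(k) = k^2*(k - 7) + k^2*(k - 3) + 2*k*(k - 7)*(k - 3) = 2*k*(2*k^2 - 15*k + 21)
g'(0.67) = 15.88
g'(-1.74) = -184.98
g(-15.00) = 89100.00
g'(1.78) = 2.27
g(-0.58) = 9.13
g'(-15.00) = -20880.00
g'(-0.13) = -5.98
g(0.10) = 0.20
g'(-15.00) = -20880.00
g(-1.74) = 125.43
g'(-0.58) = -35.23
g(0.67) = 6.62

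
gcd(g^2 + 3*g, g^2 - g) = g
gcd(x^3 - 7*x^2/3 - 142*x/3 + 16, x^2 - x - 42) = x + 6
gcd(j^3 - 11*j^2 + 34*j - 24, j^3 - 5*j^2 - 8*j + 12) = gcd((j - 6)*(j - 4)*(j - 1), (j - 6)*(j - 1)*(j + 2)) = j^2 - 7*j + 6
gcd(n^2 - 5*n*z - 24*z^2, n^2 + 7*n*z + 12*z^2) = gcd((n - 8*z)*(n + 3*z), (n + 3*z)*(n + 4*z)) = n + 3*z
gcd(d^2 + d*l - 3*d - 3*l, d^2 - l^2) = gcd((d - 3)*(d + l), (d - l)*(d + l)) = d + l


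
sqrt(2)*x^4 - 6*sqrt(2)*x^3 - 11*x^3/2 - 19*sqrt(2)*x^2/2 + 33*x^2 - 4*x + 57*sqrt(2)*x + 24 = (x - 6)*(x - 4*sqrt(2))*(x + sqrt(2))*(sqrt(2)*x + 1/2)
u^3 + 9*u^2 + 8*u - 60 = (u - 2)*(u + 5)*(u + 6)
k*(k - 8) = k^2 - 8*k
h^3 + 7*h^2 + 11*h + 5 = (h + 1)^2*(h + 5)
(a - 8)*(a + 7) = a^2 - a - 56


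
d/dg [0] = 0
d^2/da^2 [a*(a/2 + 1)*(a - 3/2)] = 3*a + 1/2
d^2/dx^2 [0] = 0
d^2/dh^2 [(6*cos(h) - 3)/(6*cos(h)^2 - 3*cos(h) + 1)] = 3*(162*(1 - cos(2*h))^2*cos(h) - 27*(1 - cos(2*h))^2 - 389*cos(h)/2 + 21*cos(2*h)/2 + 207*cos(3*h)/2 - 36*cos(5*h) + 225/2)/(3*cos(h) - 3*cos(2*h) - 4)^3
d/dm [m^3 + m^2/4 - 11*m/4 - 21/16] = 3*m^2 + m/2 - 11/4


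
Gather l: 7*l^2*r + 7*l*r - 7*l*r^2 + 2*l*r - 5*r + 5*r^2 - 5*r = 7*l^2*r + l*(-7*r^2 + 9*r) + 5*r^2 - 10*r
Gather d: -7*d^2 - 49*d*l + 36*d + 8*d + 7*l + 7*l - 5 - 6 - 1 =-7*d^2 + d*(44 - 49*l) + 14*l - 12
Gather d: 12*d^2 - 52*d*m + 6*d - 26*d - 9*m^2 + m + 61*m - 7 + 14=12*d^2 + d*(-52*m - 20) - 9*m^2 + 62*m + 7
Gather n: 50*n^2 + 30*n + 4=50*n^2 + 30*n + 4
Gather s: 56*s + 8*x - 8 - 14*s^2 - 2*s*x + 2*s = -14*s^2 + s*(58 - 2*x) + 8*x - 8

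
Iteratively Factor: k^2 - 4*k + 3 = (k - 1)*(k - 3)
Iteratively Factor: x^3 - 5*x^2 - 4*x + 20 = (x + 2)*(x^2 - 7*x + 10) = (x - 5)*(x + 2)*(x - 2)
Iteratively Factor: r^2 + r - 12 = (r + 4)*(r - 3)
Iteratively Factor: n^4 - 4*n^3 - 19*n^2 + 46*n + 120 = (n - 4)*(n^3 - 19*n - 30) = (n - 4)*(n + 2)*(n^2 - 2*n - 15) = (n - 5)*(n - 4)*(n + 2)*(n + 3)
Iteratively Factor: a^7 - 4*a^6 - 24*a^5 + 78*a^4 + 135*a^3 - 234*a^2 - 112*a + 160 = (a + 1)*(a^6 - 5*a^5 - 19*a^4 + 97*a^3 + 38*a^2 - 272*a + 160) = (a + 1)*(a + 2)*(a^5 - 7*a^4 - 5*a^3 + 107*a^2 - 176*a + 80) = (a - 1)*(a + 1)*(a + 2)*(a^4 - 6*a^3 - 11*a^2 + 96*a - 80) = (a - 1)^2*(a + 1)*(a + 2)*(a^3 - 5*a^2 - 16*a + 80) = (a - 1)^2*(a + 1)*(a + 2)*(a + 4)*(a^2 - 9*a + 20) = (a - 5)*(a - 1)^2*(a + 1)*(a + 2)*(a + 4)*(a - 4)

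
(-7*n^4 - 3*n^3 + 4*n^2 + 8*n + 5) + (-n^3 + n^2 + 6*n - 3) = -7*n^4 - 4*n^3 + 5*n^2 + 14*n + 2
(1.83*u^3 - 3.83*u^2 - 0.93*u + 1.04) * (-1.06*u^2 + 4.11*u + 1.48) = -1.9398*u^5 + 11.5811*u^4 - 12.0471*u^3 - 10.5931*u^2 + 2.898*u + 1.5392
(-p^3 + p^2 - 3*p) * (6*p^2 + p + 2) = -6*p^5 + 5*p^4 - 19*p^3 - p^2 - 6*p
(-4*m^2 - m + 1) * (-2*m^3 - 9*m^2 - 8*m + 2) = 8*m^5 + 38*m^4 + 39*m^3 - 9*m^2 - 10*m + 2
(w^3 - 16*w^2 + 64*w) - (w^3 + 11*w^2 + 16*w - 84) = -27*w^2 + 48*w + 84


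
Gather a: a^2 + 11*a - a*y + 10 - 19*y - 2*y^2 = a^2 + a*(11 - y) - 2*y^2 - 19*y + 10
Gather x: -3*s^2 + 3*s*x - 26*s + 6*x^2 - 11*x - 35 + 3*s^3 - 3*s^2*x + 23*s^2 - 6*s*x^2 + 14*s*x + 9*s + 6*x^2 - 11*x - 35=3*s^3 + 20*s^2 - 17*s + x^2*(12 - 6*s) + x*(-3*s^2 + 17*s - 22) - 70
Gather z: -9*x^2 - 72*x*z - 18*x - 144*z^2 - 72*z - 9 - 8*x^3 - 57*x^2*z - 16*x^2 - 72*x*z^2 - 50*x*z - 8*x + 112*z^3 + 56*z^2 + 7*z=-8*x^3 - 25*x^2 - 26*x + 112*z^3 + z^2*(-72*x - 88) + z*(-57*x^2 - 122*x - 65) - 9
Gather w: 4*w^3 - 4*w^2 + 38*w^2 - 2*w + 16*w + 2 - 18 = 4*w^3 + 34*w^2 + 14*w - 16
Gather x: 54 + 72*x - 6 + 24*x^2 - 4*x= 24*x^2 + 68*x + 48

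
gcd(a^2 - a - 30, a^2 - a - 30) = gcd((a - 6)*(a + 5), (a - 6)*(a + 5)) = a^2 - a - 30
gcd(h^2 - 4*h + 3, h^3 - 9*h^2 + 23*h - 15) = h^2 - 4*h + 3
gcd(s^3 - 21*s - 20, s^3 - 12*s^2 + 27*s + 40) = s^2 - 4*s - 5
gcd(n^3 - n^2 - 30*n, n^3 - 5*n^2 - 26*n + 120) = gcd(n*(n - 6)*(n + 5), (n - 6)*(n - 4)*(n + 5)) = n^2 - n - 30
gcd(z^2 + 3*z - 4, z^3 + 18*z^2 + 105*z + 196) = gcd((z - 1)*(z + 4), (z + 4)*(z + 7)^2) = z + 4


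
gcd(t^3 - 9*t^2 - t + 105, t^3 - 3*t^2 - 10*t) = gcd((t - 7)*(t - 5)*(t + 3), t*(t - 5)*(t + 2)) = t - 5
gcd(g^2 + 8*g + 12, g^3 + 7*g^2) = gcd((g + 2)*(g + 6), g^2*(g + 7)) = 1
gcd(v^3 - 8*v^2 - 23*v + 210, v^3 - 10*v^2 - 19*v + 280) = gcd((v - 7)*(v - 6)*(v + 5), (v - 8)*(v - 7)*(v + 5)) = v^2 - 2*v - 35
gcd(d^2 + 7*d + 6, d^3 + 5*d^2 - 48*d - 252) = d + 6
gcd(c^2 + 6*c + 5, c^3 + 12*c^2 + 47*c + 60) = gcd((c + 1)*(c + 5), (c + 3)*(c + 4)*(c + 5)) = c + 5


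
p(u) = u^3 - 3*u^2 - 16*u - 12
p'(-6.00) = 128.00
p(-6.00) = -240.00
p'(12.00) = 344.00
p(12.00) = 1092.00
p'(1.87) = -16.73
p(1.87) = -45.87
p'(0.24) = -17.27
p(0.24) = -16.00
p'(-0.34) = -13.61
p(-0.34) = -6.95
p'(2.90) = -8.17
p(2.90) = -59.24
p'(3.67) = 2.39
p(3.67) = -61.70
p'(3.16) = -5.00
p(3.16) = -60.96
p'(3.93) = 6.75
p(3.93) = -60.52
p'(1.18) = -18.90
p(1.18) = -33.41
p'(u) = 3*u^2 - 6*u - 16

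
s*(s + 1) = s^2 + s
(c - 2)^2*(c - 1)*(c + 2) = c^4 - 3*c^3 - 2*c^2 + 12*c - 8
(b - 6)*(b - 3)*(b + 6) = b^3 - 3*b^2 - 36*b + 108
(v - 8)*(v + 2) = v^2 - 6*v - 16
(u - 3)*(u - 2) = u^2 - 5*u + 6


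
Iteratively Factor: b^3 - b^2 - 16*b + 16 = (b - 4)*(b^2 + 3*b - 4) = (b - 4)*(b - 1)*(b + 4)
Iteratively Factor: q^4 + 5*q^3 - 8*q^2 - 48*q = (q + 4)*(q^3 + q^2 - 12*q) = q*(q + 4)*(q^2 + q - 12) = q*(q - 3)*(q + 4)*(q + 4)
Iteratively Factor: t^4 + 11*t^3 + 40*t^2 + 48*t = (t)*(t^3 + 11*t^2 + 40*t + 48) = t*(t + 4)*(t^2 + 7*t + 12) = t*(t + 3)*(t + 4)*(t + 4)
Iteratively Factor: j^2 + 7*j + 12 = (j + 4)*(j + 3)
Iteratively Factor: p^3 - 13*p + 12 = (p - 1)*(p^2 + p - 12) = (p - 3)*(p - 1)*(p + 4)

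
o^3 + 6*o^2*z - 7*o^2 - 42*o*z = o*(o - 7)*(o + 6*z)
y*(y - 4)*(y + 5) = y^3 + y^2 - 20*y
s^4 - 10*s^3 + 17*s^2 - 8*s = s*(s - 8)*(s - 1)^2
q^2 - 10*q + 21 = (q - 7)*(q - 3)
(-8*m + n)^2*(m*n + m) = 64*m^3*n + 64*m^3 - 16*m^2*n^2 - 16*m^2*n + m*n^3 + m*n^2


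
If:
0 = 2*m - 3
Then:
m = 3/2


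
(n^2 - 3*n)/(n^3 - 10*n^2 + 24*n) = (n - 3)/(n^2 - 10*n + 24)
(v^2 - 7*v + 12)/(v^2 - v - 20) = (-v^2 + 7*v - 12)/(-v^2 + v + 20)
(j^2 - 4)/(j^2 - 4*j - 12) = (j - 2)/(j - 6)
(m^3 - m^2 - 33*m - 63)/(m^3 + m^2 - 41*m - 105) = (m + 3)/(m + 5)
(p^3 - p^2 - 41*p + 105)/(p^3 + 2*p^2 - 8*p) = (p^3 - p^2 - 41*p + 105)/(p*(p^2 + 2*p - 8))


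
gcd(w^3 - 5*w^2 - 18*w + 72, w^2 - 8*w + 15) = w - 3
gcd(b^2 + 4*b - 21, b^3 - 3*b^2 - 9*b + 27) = b - 3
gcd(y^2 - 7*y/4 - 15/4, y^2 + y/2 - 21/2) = y - 3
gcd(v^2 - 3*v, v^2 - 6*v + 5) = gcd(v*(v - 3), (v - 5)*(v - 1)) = 1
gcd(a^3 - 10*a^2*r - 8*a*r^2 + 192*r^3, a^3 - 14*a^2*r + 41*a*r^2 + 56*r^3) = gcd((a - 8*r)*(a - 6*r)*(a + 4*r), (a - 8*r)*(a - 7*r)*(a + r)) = -a + 8*r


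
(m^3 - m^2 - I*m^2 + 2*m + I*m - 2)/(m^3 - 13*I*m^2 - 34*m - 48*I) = (m^2 - m*(1 + 2*I) + 2*I)/(m^2 - 14*I*m - 48)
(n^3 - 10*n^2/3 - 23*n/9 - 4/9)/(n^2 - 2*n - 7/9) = (3*n^2 - 11*n - 4)/(3*n - 7)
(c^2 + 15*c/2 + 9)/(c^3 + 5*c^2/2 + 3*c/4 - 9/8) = 4*(c + 6)/(4*c^2 + 4*c - 3)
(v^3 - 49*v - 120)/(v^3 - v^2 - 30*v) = (v^2 - 5*v - 24)/(v*(v - 6))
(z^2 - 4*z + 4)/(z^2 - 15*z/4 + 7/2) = 4*(z - 2)/(4*z - 7)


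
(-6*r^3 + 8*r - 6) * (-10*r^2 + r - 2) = 60*r^5 - 6*r^4 - 68*r^3 + 68*r^2 - 22*r + 12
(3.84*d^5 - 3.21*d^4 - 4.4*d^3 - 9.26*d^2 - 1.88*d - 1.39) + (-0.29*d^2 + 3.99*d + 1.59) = 3.84*d^5 - 3.21*d^4 - 4.4*d^3 - 9.55*d^2 + 2.11*d + 0.2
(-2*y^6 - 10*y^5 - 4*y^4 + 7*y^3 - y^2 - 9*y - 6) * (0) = 0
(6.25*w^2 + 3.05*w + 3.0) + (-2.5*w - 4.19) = 6.25*w^2 + 0.55*w - 1.19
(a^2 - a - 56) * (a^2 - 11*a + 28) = a^4 - 12*a^3 - 17*a^2 + 588*a - 1568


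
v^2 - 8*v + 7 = (v - 7)*(v - 1)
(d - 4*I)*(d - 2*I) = d^2 - 6*I*d - 8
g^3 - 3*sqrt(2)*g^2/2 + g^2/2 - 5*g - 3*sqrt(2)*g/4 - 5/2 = (g + 1/2)*(g - 5*sqrt(2)/2)*(g + sqrt(2))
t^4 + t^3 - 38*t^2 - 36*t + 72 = (t - 6)*(t - 1)*(t + 2)*(t + 6)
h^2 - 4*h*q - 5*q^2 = (h - 5*q)*(h + q)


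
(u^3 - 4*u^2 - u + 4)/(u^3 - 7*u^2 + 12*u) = (u^2 - 1)/(u*(u - 3))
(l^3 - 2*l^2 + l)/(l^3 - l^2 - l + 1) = l/(l + 1)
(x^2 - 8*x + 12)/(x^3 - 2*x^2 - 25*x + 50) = (x - 6)/(x^2 - 25)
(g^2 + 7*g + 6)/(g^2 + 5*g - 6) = (g + 1)/(g - 1)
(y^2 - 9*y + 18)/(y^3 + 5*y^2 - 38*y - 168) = (y - 3)/(y^2 + 11*y + 28)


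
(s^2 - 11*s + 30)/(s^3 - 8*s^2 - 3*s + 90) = 1/(s + 3)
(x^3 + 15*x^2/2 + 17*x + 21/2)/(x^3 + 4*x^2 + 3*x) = (x + 7/2)/x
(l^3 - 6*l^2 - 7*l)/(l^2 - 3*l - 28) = l*(l + 1)/(l + 4)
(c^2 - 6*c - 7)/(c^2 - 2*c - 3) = (c - 7)/(c - 3)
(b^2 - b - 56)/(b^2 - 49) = (b - 8)/(b - 7)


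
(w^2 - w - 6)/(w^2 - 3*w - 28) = (-w^2 + w + 6)/(-w^2 + 3*w + 28)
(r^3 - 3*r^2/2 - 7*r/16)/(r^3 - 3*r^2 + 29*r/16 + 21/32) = 2*r/(2*r - 3)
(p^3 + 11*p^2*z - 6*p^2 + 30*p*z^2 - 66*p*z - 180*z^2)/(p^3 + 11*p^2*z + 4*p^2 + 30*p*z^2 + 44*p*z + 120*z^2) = (p - 6)/(p + 4)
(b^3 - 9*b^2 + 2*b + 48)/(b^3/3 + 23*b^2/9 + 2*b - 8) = 9*(b^3 - 9*b^2 + 2*b + 48)/(3*b^3 + 23*b^2 + 18*b - 72)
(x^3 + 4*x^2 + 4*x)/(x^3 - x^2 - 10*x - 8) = x*(x + 2)/(x^2 - 3*x - 4)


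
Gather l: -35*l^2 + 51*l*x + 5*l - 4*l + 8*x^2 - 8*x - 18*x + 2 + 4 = -35*l^2 + l*(51*x + 1) + 8*x^2 - 26*x + 6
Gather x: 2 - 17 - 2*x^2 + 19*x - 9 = -2*x^2 + 19*x - 24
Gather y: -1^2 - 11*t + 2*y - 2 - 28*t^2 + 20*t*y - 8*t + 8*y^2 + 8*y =-28*t^2 - 19*t + 8*y^2 + y*(20*t + 10) - 3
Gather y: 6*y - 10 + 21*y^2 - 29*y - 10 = 21*y^2 - 23*y - 20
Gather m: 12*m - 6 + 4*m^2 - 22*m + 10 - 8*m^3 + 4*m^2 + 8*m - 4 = -8*m^3 + 8*m^2 - 2*m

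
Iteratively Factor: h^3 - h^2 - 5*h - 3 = (h - 3)*(h^2 + 2*h + 1) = (h - 3)*(h + 1)*(h + 1)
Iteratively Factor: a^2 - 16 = (a + 4)*(a - 4)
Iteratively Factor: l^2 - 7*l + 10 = (l - 2)*(l - 5)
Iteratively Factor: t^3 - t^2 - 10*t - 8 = (t + 2)*(t^2 - 3*t - 4) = (t + 1)*(t + 2)*(t - 4)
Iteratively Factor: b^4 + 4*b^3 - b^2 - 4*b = (b + 1)*(b^3 + 3*b^2 - 4*b) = (b - 1)*(b + 1)*(b^2 + 4*b) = (b - 1)*(b + 1)*(b + 4)*(b)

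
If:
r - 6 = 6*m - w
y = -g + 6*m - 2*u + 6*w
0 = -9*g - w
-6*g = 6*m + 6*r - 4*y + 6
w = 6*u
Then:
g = -3*y/424 - 21/212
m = 67*y/636 - 91/106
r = 241*y/424 - 9/212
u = 9*y/848 + 63/424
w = 27*y/424 + 189/212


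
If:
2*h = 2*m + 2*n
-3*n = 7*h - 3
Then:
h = 3/7 - 3*n/7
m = 3/7 - 10*n/7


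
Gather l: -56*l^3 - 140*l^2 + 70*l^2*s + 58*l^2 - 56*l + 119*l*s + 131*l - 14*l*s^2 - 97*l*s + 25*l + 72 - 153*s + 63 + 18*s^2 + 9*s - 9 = -56*l^3 + l^2*(70*s - 82) + l*(-14*s^2 + 22*s + 100) + 18*s^2 - 144*s + 126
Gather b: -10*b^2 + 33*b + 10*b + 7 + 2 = -10*b^2 + 43*b + 9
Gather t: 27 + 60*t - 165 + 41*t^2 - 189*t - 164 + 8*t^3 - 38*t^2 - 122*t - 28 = 8*t^3 + 3*t^2 - 251*t - 330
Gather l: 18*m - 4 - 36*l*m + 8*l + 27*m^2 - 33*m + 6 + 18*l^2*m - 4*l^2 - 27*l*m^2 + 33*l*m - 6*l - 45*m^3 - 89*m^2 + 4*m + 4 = l^2*(18*m - 4) + l*(-27*m^2 - 3*m + 2) - 45*m^3 - 62*m^2 - 11*m + 6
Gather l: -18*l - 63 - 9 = -18*l - 72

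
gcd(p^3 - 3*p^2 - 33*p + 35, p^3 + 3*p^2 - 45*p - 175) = p^2 - 2*p - 35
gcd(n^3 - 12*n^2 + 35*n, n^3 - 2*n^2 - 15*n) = n^2 - 5*n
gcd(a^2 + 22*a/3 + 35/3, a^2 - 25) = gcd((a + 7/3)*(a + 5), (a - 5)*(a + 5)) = a + 5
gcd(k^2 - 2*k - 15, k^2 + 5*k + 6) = k + 3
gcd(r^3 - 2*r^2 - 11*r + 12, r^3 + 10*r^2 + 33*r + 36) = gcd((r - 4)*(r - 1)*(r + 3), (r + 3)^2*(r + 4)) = r + 3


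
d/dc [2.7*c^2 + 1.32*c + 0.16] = 5.4*c + 1.32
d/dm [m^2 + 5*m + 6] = 2*m + 5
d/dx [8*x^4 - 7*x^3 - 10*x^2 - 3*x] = 32*x^3 - 21*x^2 - 20*x - 3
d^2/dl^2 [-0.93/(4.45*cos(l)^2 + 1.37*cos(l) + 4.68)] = (73.6653*(1 - cos(l)^2)^2 + 17.009235*cos(l)^3 - 38.894553*cos(l)^2 - 39.981258*cos(l) - 38.419974)/(4.45*cos(l)^2 + 1.37*cos(l) + 4.68)^3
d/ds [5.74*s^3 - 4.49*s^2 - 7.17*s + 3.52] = 17.22*s^2 - 8.98*s - 7.17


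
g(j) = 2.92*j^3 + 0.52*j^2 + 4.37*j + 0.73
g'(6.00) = 325.97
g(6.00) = 676.39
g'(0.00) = 4.37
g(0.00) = 0.73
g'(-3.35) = 99.20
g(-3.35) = -117.85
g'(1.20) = 18.23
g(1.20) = 11.77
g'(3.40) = 109.17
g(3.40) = 136.37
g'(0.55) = 7.59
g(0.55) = 3.78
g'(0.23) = 5.07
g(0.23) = 1.80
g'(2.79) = 75.46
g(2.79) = 80.39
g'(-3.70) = 120.45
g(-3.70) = -156.23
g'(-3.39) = 101.52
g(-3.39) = -121.87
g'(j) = 8.76*j^2 + 1.04*j + 4.37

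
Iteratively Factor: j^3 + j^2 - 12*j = (j + 4)*(j^2 - 3*j) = j*(j + 4)*(j - 3)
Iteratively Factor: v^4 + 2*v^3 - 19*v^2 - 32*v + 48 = (v + 4)*(v^3 - 2*v^2 - 11*v + 12) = (v + 3)*(v + 4)*(v^2 - 5*v + 4) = (v - 1)*(v + 3)*(v + 4)*(v - 4)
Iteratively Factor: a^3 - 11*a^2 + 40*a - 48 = (a - 3)*(a^2 - 8*a + 16) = (a - 4)*(a - 3)*(a - 4)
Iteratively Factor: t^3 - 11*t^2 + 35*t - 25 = (t - 5)*(t^2 - 6*t + 5) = (t - 5)*(t - 1)*(t - 5)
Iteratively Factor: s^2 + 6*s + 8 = (s + 4)*(s + 2)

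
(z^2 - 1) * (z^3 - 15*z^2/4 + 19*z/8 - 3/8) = z^5 - 15*z^4/4 + 11*z^3/8 + 27*z^2/8 - 19*z/8 + 3/8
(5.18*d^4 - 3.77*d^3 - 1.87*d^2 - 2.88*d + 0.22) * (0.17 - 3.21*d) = -16.6278*d^5 + 12.9823*d^4 + 5.3618*d^3 + 8.9269*d^2 - 1.1958*d + 0.0374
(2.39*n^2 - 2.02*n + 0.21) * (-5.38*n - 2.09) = -12.8582*n^3 + 5.8725*n^2 + 3.092*n - 0.4389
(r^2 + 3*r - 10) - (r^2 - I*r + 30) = 3*r + I*r - 40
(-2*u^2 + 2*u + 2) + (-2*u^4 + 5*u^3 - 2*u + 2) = -2*u^4 + 5*u^3 - 2*u^2 + 4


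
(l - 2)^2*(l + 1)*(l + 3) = l^4 - 9*l^2 + 4*l + 12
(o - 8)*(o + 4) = o^2 - 4*o - 32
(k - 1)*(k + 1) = k^2 - 1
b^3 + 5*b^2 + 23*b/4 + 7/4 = (b + 1/2)*(b + 1)*(b + 7/2)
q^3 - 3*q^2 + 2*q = q*(q - 2)*(q - 1)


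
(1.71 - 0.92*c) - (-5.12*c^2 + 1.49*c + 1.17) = 5.12*c^2 - 2.41*c + 0.54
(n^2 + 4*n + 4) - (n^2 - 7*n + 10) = 11*n - 6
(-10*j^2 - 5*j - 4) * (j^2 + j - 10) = -10*j^4 - 15*j^3 + 91*j^2 + 46*j + 40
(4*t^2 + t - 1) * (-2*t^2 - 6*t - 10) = -8*t^4 - 26*t^3 - 44*t^2 - 4*t + 10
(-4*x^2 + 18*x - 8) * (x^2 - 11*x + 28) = -4*x^4 + 62*x^3 - 318*x^2 + 592*x - 224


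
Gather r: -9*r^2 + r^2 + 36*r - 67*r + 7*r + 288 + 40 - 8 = -8*r^2 - 24*r + 320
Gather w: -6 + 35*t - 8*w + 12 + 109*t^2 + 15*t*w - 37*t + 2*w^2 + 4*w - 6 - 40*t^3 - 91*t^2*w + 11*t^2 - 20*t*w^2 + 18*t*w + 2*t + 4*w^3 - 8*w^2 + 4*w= -40*t^3 + 120*t^2 + 4*w^3 + w^2*(-20*t - 6) + w*(-91*t^2 + 33*t)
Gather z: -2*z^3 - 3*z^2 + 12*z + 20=-2*z^3 - 3*z^2 + 12*z + 20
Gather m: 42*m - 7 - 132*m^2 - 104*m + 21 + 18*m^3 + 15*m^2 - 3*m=18*m^3 - 117*m^2 - 65*m + 14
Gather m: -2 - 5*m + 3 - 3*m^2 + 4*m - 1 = -3*m^2 - m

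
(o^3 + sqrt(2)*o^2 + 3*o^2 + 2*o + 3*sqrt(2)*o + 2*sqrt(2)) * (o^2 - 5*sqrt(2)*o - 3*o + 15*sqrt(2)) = o^5 - 4*sqrt(2)*o^4 - 17*o^3 - 6*o^2 + 28*sqrt(2)*o^2 + 24*sqrt(2)*o + 70*o + 60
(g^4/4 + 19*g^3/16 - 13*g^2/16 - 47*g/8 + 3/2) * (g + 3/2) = g^5/4 + 25*g^4/16 + 31*g^3/32 - 227*g^2/32 - 117*g/16 + 9/4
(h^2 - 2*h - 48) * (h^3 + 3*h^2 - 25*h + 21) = h^5 + h^4 - 79*h^3 - 73*h^2 + 1158*h - 1008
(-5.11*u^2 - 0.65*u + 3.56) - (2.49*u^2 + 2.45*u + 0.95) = -7.6*u^2 - 3.1*u + 2.61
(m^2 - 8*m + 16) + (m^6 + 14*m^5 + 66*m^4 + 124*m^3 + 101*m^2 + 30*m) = m^6 + 14*m^5 + 66*m^4 + 124*m^3 + 102*m^2 + 22*m + 16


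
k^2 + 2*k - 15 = (k - 3)*(k + 5)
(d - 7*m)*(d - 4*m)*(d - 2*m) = d^3 - 13*d^2*m + 50*d*m^2 - 56*m^3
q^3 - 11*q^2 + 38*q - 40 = (q - 5)*(q - 4)*(q - 2)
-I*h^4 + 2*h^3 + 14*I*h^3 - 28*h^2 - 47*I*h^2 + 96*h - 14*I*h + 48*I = (h - 8)*(h - 6)*(h + I)*(-I*h + 1)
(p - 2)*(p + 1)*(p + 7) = p^3 + 6*p^2 - 9*p - 14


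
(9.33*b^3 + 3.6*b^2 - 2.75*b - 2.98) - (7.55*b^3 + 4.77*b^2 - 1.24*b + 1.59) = 1.78*b^3 - 1.17*b^2 - 1.51*b - 4.57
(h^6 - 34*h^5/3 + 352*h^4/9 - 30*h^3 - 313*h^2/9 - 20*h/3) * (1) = h^6 - 34*h^5/3 + 352*h^4/9 - 30*h^3 - 313*h^2/9 - 20*h/3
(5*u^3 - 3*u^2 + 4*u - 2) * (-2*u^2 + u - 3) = -10*u^5 + 11*u^4 - 26*u^3 + 17*u^2 - 14*u + 6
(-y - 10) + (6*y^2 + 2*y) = 6*y^2 + y - 10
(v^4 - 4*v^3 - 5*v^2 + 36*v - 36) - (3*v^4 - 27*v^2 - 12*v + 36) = -2*v^4 - 4*v^3 + 22*v^2 + 48*v - 72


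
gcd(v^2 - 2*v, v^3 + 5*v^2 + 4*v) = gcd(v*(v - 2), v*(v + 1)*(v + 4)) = v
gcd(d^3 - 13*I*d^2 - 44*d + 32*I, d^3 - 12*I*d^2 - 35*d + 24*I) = d^2 - 9*I*d - 8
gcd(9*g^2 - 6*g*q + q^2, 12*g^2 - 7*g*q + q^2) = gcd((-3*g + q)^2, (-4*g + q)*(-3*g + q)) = -3*g + q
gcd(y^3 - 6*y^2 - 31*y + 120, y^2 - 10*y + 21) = y - 3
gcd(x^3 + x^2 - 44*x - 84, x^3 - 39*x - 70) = x^2 - 5*x - 14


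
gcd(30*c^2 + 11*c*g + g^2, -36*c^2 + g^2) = 6*c + g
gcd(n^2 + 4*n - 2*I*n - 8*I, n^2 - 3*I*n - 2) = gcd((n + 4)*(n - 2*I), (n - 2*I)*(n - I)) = n - 2*I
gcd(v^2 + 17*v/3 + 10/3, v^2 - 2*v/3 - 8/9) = v + 2/3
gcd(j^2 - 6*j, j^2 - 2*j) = j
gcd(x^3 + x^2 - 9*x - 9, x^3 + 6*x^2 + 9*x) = x + 3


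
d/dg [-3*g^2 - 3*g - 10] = -6*g - 3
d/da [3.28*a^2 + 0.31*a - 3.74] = 6.56*a + 0.31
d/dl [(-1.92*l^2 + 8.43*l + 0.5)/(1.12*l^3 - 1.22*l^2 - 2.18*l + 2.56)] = (2.1504*l^4 - 18.8832*l^3 + 12.7902*l^2 - 8.6104*l + 22.6708)/(1.2544*l^6 - 2.7328*l^5 - 3.3948*l^4 + 11.0536*l^3 - 1.494*l^2 - 11.1616*l + 6.5536)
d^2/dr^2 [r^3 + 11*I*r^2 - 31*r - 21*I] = 6*r + 22*I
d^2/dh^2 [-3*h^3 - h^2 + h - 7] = -18*h - 2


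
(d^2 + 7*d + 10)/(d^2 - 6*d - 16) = (d + 5)/(d - 8)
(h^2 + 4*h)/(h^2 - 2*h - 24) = h/(h - 6)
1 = 1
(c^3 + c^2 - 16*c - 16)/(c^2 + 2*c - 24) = (c^2 + 5*c + 4)/(c + 6)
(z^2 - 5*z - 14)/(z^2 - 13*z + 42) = (z + 2)/(z - 6)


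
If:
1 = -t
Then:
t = -1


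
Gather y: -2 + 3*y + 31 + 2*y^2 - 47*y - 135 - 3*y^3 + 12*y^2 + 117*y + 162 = -3*y^3 + 14*y^2 + 73*y + 56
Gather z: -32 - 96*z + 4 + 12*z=-84*z - 28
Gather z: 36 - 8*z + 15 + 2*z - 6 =45 - 6*z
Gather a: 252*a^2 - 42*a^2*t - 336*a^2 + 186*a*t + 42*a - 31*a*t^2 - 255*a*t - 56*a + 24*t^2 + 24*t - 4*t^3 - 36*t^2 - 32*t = a^2*(-42*t - 84) + a*(-31*t^2 - 69*t - 14) - 4*t^3 - 12*t^2 - 8*t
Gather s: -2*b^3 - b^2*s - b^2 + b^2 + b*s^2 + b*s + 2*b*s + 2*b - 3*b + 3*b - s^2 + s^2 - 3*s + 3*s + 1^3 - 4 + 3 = -2*b^3 + b*s^2 + 2*b + s*(-b^2 + 3*b)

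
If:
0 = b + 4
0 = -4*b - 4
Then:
No Solution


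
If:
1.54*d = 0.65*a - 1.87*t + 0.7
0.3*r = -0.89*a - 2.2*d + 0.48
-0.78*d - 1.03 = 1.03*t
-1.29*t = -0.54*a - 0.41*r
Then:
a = -3.55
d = 2.14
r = -3.58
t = -2.62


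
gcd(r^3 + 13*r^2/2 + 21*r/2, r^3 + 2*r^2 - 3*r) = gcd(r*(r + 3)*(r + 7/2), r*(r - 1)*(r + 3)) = r^2 + 3*r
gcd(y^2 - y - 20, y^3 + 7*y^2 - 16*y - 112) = y + 4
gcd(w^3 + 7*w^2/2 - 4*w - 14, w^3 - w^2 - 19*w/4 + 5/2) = w + 2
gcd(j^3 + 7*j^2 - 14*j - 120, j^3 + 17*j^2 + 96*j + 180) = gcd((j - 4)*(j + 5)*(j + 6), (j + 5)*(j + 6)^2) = j^2 + 11*j + 30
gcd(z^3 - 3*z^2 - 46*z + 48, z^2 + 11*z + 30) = z + 6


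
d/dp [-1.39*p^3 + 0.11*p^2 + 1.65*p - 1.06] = -4.17*p^2 + 0.22*p + 1.65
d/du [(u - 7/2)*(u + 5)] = 2*u + 3/2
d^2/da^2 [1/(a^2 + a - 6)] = 2*(-a^2 - a + (2*a + 1)^2 + 6)/(a^2 + a - 6)^3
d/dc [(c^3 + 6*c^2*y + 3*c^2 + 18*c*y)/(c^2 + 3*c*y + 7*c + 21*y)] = (-c*(2*c + 3*y + 7)*(c^2 + 6*c*y + 3*c + 18*y) + 3*(c^2 + 3*c*y + 7*c + 21*y)*(c^2 + 4*c*y + 2*c + 6*y))/(c^2 + 3*c*y + 7*c + 21*y)^2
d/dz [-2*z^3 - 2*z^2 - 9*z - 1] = -6*z^2 - 4*z - 9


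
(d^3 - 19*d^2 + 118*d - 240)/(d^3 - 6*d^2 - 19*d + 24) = (d^2 - 11*d + 30)/(d^2 + 2*d - 3)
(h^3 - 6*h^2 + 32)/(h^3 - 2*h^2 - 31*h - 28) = (-h^3 + 6*h^2 - 32)/(-h^3 + 2*h^2 + 31*h + 28)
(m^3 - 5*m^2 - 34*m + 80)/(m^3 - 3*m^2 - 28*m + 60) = (m - 8)/(m - 6)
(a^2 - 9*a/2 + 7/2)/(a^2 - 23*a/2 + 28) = (a - 1)/(a - 8)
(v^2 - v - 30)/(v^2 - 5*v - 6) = (v + 5)/(v + 1)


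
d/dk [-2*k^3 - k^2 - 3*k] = -6*k^2 - 2*k - 3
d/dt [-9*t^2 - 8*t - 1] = -18*t - 8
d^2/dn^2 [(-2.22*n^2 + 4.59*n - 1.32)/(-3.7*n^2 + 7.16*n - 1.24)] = (2.8421709430404e-14*n^4 - 8.04972000000021*n^3 + 47.3126400000001*n^2 - 83.46312*n + 48.552096)/(50.653*n^6 - 294.0612*n^5 + 619.97496*n^4 - 564.162176*n^3 + 207.775392*n^2 - 33.027648*n + 1.906624)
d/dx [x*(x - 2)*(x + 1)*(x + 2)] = 4*x^3 + 3*x^2 - 8*x - 4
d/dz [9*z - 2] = 9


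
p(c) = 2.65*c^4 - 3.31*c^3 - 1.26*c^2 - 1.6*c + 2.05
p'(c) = 10.6*c^3 - 9.93*c^2 - 2.52*c - 1.6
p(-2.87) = 254.30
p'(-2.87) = -326.74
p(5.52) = 1858.47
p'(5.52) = 1464.80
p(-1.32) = 17.62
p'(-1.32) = -39.96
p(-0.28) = 2.49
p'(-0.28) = -1.91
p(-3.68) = 641.83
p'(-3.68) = -655.06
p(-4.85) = 1824.06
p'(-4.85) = -1432.25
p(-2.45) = 142.56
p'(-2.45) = -210.92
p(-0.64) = 3.87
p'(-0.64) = -6.83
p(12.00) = 49032.13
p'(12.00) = 16855.04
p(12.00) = 49032.13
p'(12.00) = 16855.04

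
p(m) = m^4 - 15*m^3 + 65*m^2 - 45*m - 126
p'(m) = 4*m^3 - 45*m^2 + 130*m - 45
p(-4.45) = 3075.37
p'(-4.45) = -1867.10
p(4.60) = 30.11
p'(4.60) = -9.86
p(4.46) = 31.18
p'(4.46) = -5.46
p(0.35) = -134.42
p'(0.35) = -4.84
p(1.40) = -98.92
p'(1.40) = 59.78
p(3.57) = 21.71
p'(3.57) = 27.58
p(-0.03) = -124.59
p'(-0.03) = -48.94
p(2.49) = -28.18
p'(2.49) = 61.45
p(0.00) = -126.00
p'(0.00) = -45.00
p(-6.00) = 7020.00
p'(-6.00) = -3309.00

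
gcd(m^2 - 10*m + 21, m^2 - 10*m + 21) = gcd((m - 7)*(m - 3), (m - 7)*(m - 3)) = m^2 - 10*m + 21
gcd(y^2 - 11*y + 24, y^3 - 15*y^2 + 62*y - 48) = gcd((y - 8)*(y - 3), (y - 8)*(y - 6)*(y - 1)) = y - 8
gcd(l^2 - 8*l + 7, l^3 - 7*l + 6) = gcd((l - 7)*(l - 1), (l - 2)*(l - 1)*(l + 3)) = l - 1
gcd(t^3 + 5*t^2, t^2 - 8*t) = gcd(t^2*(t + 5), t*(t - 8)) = t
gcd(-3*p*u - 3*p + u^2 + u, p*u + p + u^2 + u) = u + 1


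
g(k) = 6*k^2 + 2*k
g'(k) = 12*k + 2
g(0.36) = 1.50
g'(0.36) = 6.32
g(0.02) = 0.04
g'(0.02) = 2.24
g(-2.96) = 46.65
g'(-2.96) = -33.52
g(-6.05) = 207.52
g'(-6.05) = -70.60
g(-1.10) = 5.06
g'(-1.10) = -11.20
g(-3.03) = 49.03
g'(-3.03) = -34.36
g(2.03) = 28.79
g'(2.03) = 26.36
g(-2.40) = 29.76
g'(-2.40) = -26.80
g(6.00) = 228.00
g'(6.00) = 74.00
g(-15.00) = 1320.00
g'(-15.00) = -178.00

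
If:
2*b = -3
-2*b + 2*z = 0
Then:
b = -3/2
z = -3/2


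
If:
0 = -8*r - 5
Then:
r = -5/8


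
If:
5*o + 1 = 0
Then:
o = -1/5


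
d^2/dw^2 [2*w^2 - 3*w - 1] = 4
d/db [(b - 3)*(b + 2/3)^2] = (3*b + 2)*(9*b - 16)/9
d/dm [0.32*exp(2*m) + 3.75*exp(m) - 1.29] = (0.64*exp(m) + 3.75)*exp(m)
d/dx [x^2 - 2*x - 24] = 2*x - 2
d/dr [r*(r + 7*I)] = 2*r + 7*I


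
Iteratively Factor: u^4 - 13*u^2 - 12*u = (u + 1)*(u^3 - u^2 - 12*u) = u*(u + 1)*(u^2 - u - 12) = u*(u + 1)*(u + 3)*(u - 4)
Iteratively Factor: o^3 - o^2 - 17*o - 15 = (o + 1)*(o^2 - 2*o - 15) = (o + 1)*(o + 3)*(o - 5)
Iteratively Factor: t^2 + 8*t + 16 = (t + 4)*(t + 4)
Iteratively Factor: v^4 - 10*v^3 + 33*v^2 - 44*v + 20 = (v - 2)*(v^3 - 8*v^2 + 17*v - 10) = (v - 2)*(v - 1)*(v^2 - 7*v + 10) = (v - 2)^2*(v - 1)*(v - 5)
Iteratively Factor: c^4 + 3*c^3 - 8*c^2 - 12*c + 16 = (c - 2)*(c^3 + 5*c^2 + 2*c - 8) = (c - 2)*(c + 4)*(c^2 + c - 2) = (c - 2)*(c - 1)*(c + 4)*(c + 2)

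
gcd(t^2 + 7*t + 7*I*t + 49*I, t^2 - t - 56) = t + 7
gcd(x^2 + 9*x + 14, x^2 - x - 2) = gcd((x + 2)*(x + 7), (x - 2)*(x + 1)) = 1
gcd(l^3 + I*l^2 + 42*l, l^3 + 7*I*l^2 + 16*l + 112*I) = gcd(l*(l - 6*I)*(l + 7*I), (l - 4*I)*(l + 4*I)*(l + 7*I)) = l + 7*I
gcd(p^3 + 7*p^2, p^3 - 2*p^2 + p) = p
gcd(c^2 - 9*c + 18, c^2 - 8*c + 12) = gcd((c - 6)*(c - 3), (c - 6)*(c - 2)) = c - 6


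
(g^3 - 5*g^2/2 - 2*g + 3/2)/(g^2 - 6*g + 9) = (2*g^2 + g - 1)/(2*(g - 3))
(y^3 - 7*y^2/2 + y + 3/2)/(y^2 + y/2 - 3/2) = (2*y^2 - 5*y - 3)/(2*y + 3)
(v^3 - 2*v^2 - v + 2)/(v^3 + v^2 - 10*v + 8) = (v + 1)/(v + 4)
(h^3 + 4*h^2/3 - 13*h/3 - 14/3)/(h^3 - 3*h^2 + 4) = (h + 7/3)/(h - 2)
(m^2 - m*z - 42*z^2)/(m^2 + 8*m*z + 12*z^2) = (m - 7*z)/(m + 2*z)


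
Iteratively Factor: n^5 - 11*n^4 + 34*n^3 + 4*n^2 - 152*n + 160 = (n - 2)*(n^4 - 9*n^3 + 16*n^2 + 36*n - 80) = (n - 2)^2*(n^3 - 7*n^2 + 2*n + 40) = (n - 4)*(n - 2)^2*(n^2 - 3*n - 10) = (n - 5)*(n - 4)*(n - 2)^2*(n + 2)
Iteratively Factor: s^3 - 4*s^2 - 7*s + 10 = (s - 1)*(s^2 - 3*s - 10) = (s - 1)*(s + 2)*(s - 5)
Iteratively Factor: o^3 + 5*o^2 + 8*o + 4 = (o + 2)*(o^2 + 3*o + 2) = (o + 2)^2*(o + 1)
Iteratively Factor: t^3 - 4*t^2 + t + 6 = (t + 1)*(t^2 - 5*t + 6) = (t - 2)*(t + 1)*(t - 3)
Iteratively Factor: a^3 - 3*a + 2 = (a + 2)*(a^2 - 2*a + 1) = (a - 1)*(a + 2)*(a - 1)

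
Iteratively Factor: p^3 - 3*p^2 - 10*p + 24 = (p - 2)*(p^2 - p - 12) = (p - 2)*(p + 3)*(p - 4)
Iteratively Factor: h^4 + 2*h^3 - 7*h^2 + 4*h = (h + 4)*(h^3 - 2*h^2 + h) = (h - 1)*(h + 4)*(h^2 - h) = h*(h - 1)*(h + 4)*(h - 1)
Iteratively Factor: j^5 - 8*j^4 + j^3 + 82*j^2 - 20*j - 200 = (j - 5)*(j^4 - 3*j^3 - 14*j^2 + 12*j + 40) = (j - 5)*(j + 2)*(j^3 - 5*j^2 - 4*j + 20) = (j - 5)*(j + 2)^2*(j^2 - 7*j + 10) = (j - 5)*(j - 2)*(j + 2)^2*(j - 5)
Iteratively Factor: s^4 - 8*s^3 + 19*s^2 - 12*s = (s - 1)*(s^3 - 7*s^2 + 12*s) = s*(s - 1)*(s^2 - 7*s + 12) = s*(s - 4)*(s - 1)*(s - 3)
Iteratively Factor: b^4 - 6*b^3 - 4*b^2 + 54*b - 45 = (b - 1)*(b^3 - 5*b^2 - 9*b + 45) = (b - 3)*(b - 1)*(b^2 - 2*b - 15) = (b - 3)*(b - 1)*(b + 3)*(b - 5)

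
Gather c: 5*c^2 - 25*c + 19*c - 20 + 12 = 5*c^2 - 6*c - 8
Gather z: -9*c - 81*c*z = -81*c*z - 9*c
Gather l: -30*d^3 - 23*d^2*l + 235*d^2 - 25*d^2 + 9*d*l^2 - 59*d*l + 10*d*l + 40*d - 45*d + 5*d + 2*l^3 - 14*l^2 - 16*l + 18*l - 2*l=-30*d^3 + 210*d^2 + 2*l^3 + l^2*(9*d - 14) + l*(-23*d^2 - 49*d)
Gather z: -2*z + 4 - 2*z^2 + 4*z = -2*z^2 + 2*z + 4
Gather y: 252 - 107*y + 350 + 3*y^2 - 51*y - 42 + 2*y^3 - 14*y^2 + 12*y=2*y^3 - 11*y^2 - 146*y + 560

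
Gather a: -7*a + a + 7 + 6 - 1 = 12 - 6*a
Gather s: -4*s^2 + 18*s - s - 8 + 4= -4*s^2 + 17*s - 4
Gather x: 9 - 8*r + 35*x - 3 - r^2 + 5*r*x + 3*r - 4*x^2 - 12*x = -r^2 - 5*r - 4*x^2 + x*(5*r + 23) + 6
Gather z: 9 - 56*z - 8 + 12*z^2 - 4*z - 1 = 12*z^2 - 60*z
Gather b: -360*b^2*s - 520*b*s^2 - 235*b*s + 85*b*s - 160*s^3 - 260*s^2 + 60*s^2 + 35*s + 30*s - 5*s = -360*b^2*s + b*(-520*s^2 - 150*s) - 160*s^3 - 200*s^2 + 60*s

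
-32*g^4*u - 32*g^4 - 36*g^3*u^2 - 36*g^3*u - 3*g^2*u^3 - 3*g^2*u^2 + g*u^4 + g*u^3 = (-8*g + u)*(g + u)*(4*g + u)*(g*u + g)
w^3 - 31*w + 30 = (w - 5)*(w - 1)*(w + 6)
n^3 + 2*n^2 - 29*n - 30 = (n - 5)*(n + 1)*(n + 6)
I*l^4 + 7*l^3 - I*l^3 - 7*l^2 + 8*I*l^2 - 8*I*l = l*(l - 8*I)*(l + I)*(I*l - I)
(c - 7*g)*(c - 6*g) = c^2 - 13*c*g + 42*g^2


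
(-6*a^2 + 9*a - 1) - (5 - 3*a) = -6*a^2 + 12*a - 6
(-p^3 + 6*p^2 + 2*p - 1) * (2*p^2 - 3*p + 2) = -2*p^5 + 15*p^4 - 16*p^3 + 4*p^2 + 7*p - 2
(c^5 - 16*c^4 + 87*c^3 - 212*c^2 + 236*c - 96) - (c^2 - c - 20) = c^5 - 16*c^4 + 87*c^3 - 213*c^2 + 237*c - 76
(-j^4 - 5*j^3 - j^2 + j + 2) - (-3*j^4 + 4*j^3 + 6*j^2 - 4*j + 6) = 2*j^4 - 9*j^3 - 7*j^2 + 5*j - 4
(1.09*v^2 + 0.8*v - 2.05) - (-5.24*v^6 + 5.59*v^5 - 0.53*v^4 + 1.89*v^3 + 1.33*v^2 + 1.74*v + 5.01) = 5.24*v^6 - 5.59*v^5 + 0.53*v^4 - 1.89*v^3 - 0.24*v^2 - 0.94*v - 7.06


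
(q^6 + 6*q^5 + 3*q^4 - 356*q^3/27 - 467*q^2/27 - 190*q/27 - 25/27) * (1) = q^6 + 6*q^5 + 3*q^4 - 356*q^3/27 - 467*q^2/27 - 190*q/27 - 25/27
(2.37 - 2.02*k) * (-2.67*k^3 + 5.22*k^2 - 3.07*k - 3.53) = 5.3934*k^4 - 16.8723*k^3 + 18.5728*k^2 - 0.145300000000001*k - 8.3661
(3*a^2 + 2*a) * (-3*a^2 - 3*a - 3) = -9*a^4 - 15*a^3 - 15*a^2 - 6*a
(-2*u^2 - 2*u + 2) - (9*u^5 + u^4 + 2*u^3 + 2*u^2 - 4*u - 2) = -9*u^5 - u^4 - 2*u^3 - 4*u^2 + 2*u + 4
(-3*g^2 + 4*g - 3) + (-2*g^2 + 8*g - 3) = -5*g^2 + 12*g - 6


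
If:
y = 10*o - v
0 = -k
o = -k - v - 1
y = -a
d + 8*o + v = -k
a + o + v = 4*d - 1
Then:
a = -72/17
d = -18/17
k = 0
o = 5/17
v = -22/17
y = 72/17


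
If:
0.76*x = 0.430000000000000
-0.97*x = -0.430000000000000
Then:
No Solution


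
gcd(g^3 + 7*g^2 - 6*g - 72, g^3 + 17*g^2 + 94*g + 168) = g^2 + 10*g + 24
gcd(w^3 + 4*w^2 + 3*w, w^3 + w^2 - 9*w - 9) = w^2 + 4*w + 3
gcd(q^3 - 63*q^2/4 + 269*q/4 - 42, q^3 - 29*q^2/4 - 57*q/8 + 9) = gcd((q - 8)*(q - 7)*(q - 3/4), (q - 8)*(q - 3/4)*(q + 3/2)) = q^2 - 35*q/4 + 6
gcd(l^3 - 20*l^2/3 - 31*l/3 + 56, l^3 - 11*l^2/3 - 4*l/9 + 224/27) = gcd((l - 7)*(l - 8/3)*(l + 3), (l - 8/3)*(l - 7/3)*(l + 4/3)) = l - 8/3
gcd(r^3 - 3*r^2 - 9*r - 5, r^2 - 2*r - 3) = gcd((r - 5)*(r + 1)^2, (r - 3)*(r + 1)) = r + 1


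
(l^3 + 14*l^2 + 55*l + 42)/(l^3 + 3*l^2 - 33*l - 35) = (l + 6)/(l - 5)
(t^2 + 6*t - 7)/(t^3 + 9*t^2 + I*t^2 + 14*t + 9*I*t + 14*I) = (t - 1)/(t^2 + t*(2 + I) + 2*I)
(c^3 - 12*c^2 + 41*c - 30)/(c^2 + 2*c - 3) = (c^2 - 11*c + 30)/(c + 3)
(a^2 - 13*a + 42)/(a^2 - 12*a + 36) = (a - 7)/(a - 6)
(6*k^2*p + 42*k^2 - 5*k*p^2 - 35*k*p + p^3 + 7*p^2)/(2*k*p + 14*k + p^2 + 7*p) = (6*k^2 - 5*k*p + p^2)/(2*k + p)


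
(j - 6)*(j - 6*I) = j^2 - 6*j - 6*I*j + 36*I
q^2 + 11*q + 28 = (q + 4)*(q + 7)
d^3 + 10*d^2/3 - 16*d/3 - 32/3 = (d - 2)*(d + 4/3)*(d + 4)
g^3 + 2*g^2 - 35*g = g*(g - 5)*(g + 7)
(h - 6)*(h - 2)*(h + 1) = h^3 - 7*h^2 + 4*h + 12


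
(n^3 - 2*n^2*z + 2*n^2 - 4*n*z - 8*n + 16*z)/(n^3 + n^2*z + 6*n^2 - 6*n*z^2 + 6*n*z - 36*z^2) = (n^2 + 2*n - 8)/(n^2 + 3*n*z + 6*n + 18*z)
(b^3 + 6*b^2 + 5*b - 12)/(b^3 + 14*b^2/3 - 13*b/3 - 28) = 3*(b - 1)/(3*b - 7)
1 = 1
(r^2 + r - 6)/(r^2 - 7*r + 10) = (r + 3)/(r - 5)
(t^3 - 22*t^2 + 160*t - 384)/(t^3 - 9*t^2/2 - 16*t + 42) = 2*(t^2 - 16*t + 64)/(2*t^2 + 3*t - 14)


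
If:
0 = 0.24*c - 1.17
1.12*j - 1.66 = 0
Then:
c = 4.88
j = 1.48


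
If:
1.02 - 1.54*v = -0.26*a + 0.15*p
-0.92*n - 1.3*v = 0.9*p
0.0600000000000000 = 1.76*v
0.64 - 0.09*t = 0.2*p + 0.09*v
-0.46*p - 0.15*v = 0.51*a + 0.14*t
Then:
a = -2.55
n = -2.04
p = 2.04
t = 2.55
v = 0.03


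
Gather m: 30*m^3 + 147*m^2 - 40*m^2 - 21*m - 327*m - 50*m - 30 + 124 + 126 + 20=30*m^3 + 107*m^2 - 398*m + 240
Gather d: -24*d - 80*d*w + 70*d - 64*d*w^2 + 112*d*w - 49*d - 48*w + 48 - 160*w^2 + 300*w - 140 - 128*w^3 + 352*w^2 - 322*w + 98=d*(-64*w^2 + 32*w - 3) - 128*w^3 + 192*w^2 - 70*w + 6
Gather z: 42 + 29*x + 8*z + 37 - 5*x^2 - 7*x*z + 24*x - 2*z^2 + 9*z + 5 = -5*x^2 + 53*x - 2*z^2 + z*(17 - 7*x) + 84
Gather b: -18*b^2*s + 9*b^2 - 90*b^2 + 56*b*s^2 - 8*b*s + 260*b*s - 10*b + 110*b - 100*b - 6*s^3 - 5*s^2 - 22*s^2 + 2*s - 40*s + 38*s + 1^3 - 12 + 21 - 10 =b^2*(-18*s - 81) + b*(56*s^2 + 252*s) - 6*s^3 - 27*s^2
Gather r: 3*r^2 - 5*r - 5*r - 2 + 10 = 3*r^2 - 10*r + 8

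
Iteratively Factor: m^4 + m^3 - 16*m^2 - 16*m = (m - 4)*(m^3 + 5*m^2 + 4*m) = (m - 4)*(m + 4)*(m^2 + m) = m*(m - 4)*(m + 4)*(m + 1)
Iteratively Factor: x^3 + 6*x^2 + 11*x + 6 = (x + 2)*(x^2 + 4*x + 3) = (x + 2)*(x + 3)*(x + 1)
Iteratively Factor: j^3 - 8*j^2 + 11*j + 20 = (j - 5)*(j^2 - 3*j - 4) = (j - 5)*(j - 4)*(j + 1)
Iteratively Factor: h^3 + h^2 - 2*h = (h)*(h^2 + h - 2) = h*(h - 1)*(h + 2)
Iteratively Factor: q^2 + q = (q + 1)*(q)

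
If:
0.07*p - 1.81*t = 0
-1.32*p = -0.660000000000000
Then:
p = 0.50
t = 0.02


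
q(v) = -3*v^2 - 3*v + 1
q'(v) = -6*v - 3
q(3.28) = -41.12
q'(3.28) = -22.68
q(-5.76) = -81.25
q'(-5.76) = 31.56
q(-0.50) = 1.75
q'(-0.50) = 0.00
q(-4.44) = -44.82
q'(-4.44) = 23.64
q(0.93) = -4.38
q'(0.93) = -8.58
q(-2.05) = -5.46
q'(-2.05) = 9.30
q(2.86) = -32.12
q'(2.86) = -20.16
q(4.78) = -81.89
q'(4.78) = -31.68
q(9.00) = -269.00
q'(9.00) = -57.00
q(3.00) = -35.00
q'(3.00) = -21.00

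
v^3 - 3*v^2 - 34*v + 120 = (v - 5)*(v - 4)*(v + 6)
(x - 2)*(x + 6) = x^2 + 4*x - 12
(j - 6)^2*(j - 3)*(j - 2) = j^4 - 17*j^3 + 102*j^2 - 252*j + 216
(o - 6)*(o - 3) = o^2 - 9*o + 18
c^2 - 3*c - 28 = (c - 7)*(c + 4)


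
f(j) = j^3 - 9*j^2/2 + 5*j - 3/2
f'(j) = 3*j^2 - 9*j + 5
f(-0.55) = -5.78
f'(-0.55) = 10.86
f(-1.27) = -17.16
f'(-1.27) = 21.27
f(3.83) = 7.82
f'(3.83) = 14.54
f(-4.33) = -188.70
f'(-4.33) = 100.22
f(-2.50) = -57.75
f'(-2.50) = 46.25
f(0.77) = 0.14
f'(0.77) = -0.15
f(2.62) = -1.31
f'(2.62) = 2.01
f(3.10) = 0.55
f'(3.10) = 5.93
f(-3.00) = -84.00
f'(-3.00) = 59.00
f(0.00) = -1.50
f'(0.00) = 5.00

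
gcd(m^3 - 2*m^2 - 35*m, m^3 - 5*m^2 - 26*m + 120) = m + 5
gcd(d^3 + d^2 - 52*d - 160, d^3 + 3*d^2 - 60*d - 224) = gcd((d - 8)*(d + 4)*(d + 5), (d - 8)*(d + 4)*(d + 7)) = d^2 - 4*d - 32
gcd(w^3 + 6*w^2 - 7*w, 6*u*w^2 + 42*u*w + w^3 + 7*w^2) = w^2 + 7*w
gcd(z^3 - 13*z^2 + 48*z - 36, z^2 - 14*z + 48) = z - 6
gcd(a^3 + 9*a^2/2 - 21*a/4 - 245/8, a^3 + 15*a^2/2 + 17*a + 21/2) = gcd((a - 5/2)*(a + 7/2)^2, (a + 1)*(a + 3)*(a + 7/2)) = a + 7/2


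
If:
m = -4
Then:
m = -4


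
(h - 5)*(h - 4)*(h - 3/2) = h^3 - 21*h^2/2 + 67*h/2 - 30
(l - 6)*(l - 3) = l^2 - 9*l + 18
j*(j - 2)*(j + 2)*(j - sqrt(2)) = j^4 - sqrt(2)*j^3 - 4*j^2 + 4*sqrt(2)*j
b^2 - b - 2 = (b - 2)*(b + 1)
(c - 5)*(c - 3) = c^2 - 8*c + 15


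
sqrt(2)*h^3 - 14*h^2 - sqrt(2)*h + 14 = (h - 1)*(h - 7*sqrt(2))*(sqrt(2)*h + sqrt(2))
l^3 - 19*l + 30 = (l - 3)*(l - 2)*(l + 5)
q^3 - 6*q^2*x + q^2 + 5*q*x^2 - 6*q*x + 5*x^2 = (q + 1)*(q - 5*x)*(q - x)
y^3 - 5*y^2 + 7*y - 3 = (y - 3)*(y - 1)^2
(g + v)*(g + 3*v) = g^2 + 4*g*v + 3*v^2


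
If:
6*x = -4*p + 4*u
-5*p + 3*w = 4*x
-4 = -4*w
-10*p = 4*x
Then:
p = -3/5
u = 33/20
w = 1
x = 3/2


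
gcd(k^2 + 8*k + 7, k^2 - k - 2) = k + 1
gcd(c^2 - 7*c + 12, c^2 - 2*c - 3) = c - 3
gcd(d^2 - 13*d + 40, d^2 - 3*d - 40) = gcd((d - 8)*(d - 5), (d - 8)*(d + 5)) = d - 8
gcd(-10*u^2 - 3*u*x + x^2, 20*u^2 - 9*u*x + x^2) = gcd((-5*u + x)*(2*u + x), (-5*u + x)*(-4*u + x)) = -5*u + x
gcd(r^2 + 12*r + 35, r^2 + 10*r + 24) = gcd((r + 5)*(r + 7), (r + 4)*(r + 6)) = 1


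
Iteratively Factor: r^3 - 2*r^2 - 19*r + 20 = (r + 4)*(r^2 - 6*r + 5) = (r - 5)*(r + 4)*(r - 1)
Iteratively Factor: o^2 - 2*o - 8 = (o - 4)*(o + 2)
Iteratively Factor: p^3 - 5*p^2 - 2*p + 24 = (p + 2)*(p^2 - 7*p + 12) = (p - 3)*(p + 2)*(p - 4)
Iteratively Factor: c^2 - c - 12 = (c + 3)*(c - 4)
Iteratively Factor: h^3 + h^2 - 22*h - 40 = (h - 5)*(h^2 + 6*h + 8) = (h - 5)*(h + 2)*(h + 4)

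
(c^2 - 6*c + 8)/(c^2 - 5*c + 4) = (c - 2)/(c - 1)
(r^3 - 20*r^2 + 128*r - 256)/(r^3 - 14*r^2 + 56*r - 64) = (r - 8)/(r - 2)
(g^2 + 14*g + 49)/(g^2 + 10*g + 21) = (g + 7)/(g + 3)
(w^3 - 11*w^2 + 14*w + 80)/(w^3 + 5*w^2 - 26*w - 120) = (w^2 - 6*w - 16)/(w^2 + 10*w + 24)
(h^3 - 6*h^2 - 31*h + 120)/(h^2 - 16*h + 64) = (h^2 + 2*h - 15)/(h - 8)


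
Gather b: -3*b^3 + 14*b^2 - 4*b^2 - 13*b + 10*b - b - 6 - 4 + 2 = -3*b^3 + 10*b^2 - 4*b - 8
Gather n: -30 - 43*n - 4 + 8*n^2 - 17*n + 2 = 8*n^2 - 60*n - 32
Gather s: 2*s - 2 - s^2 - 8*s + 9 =-s^2 - 6*s + 7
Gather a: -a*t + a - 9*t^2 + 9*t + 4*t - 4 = a*(1 - t) - 9*t^2 + 13*t - 4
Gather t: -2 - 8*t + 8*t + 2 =0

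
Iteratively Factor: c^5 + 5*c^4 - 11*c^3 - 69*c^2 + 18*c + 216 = (c - 3)*(c^4 + 8*c^3 + 13*c^2 - 30*c - 72) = (c - 3)*(c + 4)*(c^3 + 4*c^2 - 3*c - 18) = (c - 3)*(c - 2)*(c + 4)*(c^2 + 6*c + 9) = (c - 3)*(c - 2)*(c + 3)*(c + 4)*(c + 3)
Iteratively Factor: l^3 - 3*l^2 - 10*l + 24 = (l - 2)*(l^2 - l - 12) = (l - 4)*(l - 2)*(l + 3)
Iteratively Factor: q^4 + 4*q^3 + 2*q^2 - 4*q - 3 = (q + 3)*(q^3 + q^2 - q - 1) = (q - 1)*(q + 3)*(q^2 + 2*q + 1) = (q - 1)*(q + 1)*(q + 3)*(q + 1)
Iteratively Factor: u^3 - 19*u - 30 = (u - 5)*(u^2 + 5*u + 6) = (u - 5)*(u + 2)*(u + 3)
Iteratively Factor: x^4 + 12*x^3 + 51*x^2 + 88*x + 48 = (x + 4)*(x^3 + 8*x^2 + 19*x + 12) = (x + 1)*(x + 4)*(x^2 + 7*x + 12) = (x + 1)*(x + 4)^2*(x + 3)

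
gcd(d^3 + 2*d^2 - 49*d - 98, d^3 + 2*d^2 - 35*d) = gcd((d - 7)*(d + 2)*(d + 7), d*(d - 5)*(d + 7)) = d + 7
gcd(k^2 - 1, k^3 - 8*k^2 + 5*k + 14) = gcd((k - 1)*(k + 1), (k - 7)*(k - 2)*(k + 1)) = k + 1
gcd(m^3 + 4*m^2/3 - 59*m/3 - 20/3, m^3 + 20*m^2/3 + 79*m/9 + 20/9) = m^2 + 16*m/3 + 5/3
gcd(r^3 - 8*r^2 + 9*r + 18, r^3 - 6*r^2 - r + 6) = r^2 - 5*r - 6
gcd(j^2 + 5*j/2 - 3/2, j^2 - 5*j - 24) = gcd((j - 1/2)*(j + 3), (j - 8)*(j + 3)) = j + 3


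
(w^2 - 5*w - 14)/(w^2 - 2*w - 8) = (w - 7)/(w - 4)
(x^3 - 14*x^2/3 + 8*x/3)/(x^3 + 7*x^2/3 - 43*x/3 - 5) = x*(3*x^2 - 14*x + 8)/(3*x^3 + 7*x^2 - 43*x - 15)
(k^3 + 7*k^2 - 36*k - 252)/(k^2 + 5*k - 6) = (k^2 + k - 42)/(k - 1)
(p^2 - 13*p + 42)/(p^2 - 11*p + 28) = (p - 6)/(p - 4)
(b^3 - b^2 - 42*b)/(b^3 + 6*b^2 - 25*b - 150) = b*(b - 7)/(b^2 - 25)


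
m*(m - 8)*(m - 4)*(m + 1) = m^4 - 11*m^3 + 20*m^2 + 32*m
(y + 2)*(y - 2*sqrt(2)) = y^2 - 2*sqrt(2)*y + 2*y - 4*sqrt(2)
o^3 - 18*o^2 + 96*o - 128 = (o - 8)^2*(o - 2)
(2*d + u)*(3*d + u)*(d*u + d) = 6*d^3*u + 6*d^3 + 5*d^2*u^2 + 5*d^2*u + d*u^3 + d*u^2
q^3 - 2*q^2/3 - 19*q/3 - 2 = (q - 3)*(q + 1/3)*(q + 2)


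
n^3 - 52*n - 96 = (n - 8)*(n + 2)*(n + 6)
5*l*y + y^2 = y*(5*l + y)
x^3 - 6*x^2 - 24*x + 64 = (x - 8)*(x - 2)*(x + 4)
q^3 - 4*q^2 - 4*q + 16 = (q - 4)*(q - 2)*(q + 2)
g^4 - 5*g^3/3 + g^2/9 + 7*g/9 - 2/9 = (g - 1)^2*(g - 1/3)*(g + 2/3)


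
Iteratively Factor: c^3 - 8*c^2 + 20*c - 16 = (c - 2)*(c^2 - 6*c + 8) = (c - 4)*(c - 2)*(c - 2)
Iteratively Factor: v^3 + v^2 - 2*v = (v - 1)*(v^2 + 2*v) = v*(v - 1)*(v + 2)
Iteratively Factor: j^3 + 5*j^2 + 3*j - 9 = (j + 3)*(j^2 + 2*j - 3) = (j - 1)*(j + 3)*(j + 3)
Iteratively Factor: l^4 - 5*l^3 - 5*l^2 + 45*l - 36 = (l - 4)*(l^3 - l^2 - 9*l + 9) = (l - 4)*(l - 3)*(l^2 + 2*l - 3) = (l - 4)*(l - 3)*(l + 3)*(l - 1)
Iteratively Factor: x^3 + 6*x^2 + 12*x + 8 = (x + 2)*(x^2 + 4*x + 4) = (x + 2)^2*(x + 2)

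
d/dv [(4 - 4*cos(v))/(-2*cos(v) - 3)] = -20*sin(v)/(2*cos(v) + 3)^2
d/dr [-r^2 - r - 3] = -2*r - 1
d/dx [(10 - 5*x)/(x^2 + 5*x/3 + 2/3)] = 45*(x^2 - 4*x - 4)/(9*x^4 + 30*x^3 + 37*x^2 + 20*x + 4)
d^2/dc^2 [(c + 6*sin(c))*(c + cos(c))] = -6*c*sin(c) - c*cos(c) - 2*sin(c) - 12*sin(2*c) + 12*cos(c) + 2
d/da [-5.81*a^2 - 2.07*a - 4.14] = -11.62*a - 2.07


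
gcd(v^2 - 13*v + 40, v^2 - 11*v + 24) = v - 8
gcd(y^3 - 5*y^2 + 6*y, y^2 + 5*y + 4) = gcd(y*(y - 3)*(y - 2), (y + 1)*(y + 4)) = 1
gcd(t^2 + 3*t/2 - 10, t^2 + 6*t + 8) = t + 4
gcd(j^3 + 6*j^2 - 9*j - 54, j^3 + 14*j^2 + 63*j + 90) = j^2 + 9*j + 18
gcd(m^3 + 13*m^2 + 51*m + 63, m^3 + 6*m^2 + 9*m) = m^2 + 6*m + 9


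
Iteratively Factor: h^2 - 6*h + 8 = (h - 4)*(h - 2)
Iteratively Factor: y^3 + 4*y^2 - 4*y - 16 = (y + 4)*(y^2 - 4) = (y + 2)*(y + 4)*(y - 2)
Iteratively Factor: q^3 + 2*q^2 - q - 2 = (q - 1)*(q^2 + 3*q + 2) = (q - 1)*(q + 2)*(q + 1)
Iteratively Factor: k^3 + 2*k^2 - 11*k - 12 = (k - 3)*(k^2 + 5*k + 4) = (k - 3)*(k + 1)*(k + 4)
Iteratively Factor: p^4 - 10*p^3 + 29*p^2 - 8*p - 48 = (p - 4)*(p^3 - 6*p^2 + 5*p + 12) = (p - 4)*(p - 3)*(p^2 - 3*p - 4) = (p - 4)*(p - 3)*(p + 1)*(p - 4)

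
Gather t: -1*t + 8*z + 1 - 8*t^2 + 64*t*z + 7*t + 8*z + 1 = -8*t^2 + t*(64*z + 6) + 16*z + 2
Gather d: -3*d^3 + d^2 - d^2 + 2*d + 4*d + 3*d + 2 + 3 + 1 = -3*d^3 + 9*d + 6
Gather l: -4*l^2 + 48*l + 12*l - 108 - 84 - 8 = -4*l^2 + 60*l - 200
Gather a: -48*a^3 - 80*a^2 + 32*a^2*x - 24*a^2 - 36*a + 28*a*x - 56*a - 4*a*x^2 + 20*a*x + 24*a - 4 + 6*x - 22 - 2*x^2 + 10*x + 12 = -48*a^3 + a^2*(32*x - 104) + a*(-4*x^2 + 48*x - 68) - 2*x^2 + 16*x - 14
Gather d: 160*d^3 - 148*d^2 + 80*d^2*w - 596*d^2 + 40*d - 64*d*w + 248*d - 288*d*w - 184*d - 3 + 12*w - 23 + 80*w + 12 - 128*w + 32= 160*d^3 + d^2*(80*w - 744) + d*(104 - 352*w) - 36*w + 18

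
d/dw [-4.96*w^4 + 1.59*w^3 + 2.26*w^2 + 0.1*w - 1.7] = -19.84*w^3 + 4.77*w^2 + 4.52*w + 0.1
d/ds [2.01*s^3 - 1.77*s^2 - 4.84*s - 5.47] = 6.03*s^2 - 3.54*s - 4.84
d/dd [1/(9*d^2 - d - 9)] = (1 - 18*d)/(-9*d^2 + d + 9)^2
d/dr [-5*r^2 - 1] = -10*r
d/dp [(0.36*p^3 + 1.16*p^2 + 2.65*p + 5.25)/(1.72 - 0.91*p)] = (-0.6552*p^3 + 0.802*p^2 + 3.9904*p + 9.3355)/(0.8281*p^2 - 3.1304*p + 2.9584)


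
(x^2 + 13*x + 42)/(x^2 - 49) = (x + 6)/(x - 7)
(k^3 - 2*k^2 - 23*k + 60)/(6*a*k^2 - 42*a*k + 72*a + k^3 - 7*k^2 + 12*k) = (k + 5)/(6*a + k)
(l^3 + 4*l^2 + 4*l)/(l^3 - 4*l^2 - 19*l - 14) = l*(l + 2)/(l^2 - 6*l - 7)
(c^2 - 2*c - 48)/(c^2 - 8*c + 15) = (c^2 - 2*c - 48)/(c^2 - 8*c + 15)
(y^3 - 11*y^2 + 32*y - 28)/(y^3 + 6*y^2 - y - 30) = (y^2 - 9*y + 14)/(y^2 + 8*y + 15)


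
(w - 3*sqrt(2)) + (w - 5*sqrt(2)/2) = 2*w - 11*sqrt(2)/2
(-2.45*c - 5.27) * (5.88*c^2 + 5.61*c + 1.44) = -14.406*c^3 - 44.7321*c^2 - 33.0927*c - 7.5888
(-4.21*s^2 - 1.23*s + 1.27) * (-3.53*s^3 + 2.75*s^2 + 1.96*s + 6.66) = 14.8613*s^5 - 7.2356*s^4 - 16.1172*s^3 - 26.9569*s^2 - 5.7026*s + 8.4582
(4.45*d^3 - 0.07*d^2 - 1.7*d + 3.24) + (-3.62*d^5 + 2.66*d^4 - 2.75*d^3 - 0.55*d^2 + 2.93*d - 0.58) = -3.62*d^5 + 2.66*d^4 + 1.7*d^3 - 0.62*d^2 + 1.23*d + 2.66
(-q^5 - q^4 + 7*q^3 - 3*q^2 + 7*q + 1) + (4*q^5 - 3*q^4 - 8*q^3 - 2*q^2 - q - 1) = 3*q^5 - 4*q^4 - q^3 - 5*q^2 + 6*q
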